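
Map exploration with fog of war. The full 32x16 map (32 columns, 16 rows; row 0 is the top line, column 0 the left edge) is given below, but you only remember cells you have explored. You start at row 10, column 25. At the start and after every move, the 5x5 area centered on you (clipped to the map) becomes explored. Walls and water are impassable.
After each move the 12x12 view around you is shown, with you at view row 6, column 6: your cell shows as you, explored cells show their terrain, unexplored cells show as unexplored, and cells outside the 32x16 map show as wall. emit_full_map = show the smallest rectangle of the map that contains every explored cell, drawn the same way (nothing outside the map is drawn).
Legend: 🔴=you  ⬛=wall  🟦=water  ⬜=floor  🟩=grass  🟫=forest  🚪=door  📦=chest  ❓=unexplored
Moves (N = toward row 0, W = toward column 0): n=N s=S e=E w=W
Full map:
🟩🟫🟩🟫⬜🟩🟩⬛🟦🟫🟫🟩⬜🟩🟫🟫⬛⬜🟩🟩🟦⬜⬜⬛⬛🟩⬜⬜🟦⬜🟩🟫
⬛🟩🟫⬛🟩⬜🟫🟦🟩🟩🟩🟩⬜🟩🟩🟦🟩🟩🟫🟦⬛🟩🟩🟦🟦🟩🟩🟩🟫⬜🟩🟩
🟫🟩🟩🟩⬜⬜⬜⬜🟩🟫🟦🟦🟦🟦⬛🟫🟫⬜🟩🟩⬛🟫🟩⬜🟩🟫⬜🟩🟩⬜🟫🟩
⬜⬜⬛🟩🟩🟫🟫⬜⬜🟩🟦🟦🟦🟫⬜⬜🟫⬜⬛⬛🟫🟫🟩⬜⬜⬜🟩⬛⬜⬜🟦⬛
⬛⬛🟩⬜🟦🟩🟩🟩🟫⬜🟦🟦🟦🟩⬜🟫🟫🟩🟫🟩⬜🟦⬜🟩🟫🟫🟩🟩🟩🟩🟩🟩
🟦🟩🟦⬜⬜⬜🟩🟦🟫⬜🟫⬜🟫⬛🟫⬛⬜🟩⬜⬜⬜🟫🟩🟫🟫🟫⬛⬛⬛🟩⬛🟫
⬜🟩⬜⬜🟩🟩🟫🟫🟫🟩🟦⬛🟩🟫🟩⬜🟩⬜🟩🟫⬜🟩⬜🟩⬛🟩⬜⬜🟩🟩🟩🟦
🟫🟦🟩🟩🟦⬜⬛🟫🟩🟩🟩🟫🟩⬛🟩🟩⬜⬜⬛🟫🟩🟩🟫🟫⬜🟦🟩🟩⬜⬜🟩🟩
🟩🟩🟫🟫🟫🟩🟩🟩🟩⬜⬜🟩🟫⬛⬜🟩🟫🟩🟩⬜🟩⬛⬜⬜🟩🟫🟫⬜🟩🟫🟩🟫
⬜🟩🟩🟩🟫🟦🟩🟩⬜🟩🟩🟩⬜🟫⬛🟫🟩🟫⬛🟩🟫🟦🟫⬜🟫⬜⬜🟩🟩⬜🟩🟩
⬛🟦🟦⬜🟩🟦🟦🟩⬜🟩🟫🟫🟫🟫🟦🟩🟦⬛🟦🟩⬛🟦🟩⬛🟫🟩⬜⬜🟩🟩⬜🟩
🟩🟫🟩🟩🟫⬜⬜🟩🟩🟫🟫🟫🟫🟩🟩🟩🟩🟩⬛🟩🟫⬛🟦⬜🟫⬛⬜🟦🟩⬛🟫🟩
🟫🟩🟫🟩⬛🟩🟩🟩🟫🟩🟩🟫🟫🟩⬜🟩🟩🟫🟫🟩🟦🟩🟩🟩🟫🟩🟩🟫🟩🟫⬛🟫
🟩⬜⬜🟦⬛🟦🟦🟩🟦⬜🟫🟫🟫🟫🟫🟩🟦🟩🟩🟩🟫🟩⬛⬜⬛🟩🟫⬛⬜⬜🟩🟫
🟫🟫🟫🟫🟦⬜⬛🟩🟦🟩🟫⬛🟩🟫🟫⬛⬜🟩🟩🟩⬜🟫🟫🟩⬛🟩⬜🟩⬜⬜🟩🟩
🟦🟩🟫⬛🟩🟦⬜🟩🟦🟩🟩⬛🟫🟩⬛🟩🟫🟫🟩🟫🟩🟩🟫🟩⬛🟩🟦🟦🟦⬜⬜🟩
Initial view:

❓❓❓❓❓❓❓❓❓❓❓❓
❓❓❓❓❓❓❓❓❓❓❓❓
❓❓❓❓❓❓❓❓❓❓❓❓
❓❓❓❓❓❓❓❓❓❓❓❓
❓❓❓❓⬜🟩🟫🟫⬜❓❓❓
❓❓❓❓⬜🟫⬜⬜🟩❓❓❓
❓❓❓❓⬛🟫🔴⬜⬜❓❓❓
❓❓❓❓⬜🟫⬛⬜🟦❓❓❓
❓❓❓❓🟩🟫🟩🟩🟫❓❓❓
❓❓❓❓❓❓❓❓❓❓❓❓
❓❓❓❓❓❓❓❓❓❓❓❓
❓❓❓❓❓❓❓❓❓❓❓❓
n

❓❓❓❓❓❓❓❓❓❓❓❓
❓❓❓❓❓❓❓❓❓❓❓❓
❓❓❓❓❓❓❓❓❓❓❓❓
❓❓❓❓❓❓❓❓❓❓❓❓
❓❓❓❓🟫⬜🟦🟩🟩❓❓❓
❓❓❓❓⬜🟩🟫🟫⬜❓❓❓
❓❓❓❓⬜🟫🔴⬜🟩❓❓❓
❓❓❓❓⬛🟫🟩⬜⬜❓❓❓
❓❓❓❓⬜🟫⬛⬜🟦❓❓❓
❓❓❓❓🟩🟫🟩🟩🟫❓❓❓
❓❓❓❓❓❓❓❓❓❓❓❓
❓❓❓❓❓❓❓❓❓❓❓❓

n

❓❓❓❓❓❓❓❓❓❓❓❓
❓❓❓❓❓❓❓❓❓❓❓❓
❓❓❓❓❓❓❓❓❓❓❓❓
❓❓❓❓❓❓❓❓❓❓❓❓
❓❓❓❓🟩⬛🟩⬜⬜❓❓❓
❓❓❓❓🟫⬜🟦🟩🟩❓❓❓
❓❓❓❓⬜🟩🔴🟫⬜❓❓❓
❓❓❓❓⬜🟫⬜⬜🟩❓❓❓
❓❓❓❓⬛🟫🟩⬜⬜❓❓❓
❓❓❓❓⬜🟫⬛⬜🟦❓❓❓
❓❓❓❓🟩🟫🟩🟩🟫❓❓❓
❓❓❓❓❓❓❓❓❓❓❓❓

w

❓❓❓❓❓❓❓❓❓❓❓❓
❓❓❓❓❓❓❓❓❓❓❓❓
❓❓❓❓❓❓❓❓❓❓❓❓
❓❓❓❓❓❓❓❓❓❓❓❓
❓❓❓❓⬜🟩⬛🟩⬜⬜❓❓
❓❓❓❓🟫🟫⬜🟦🟩🟩❓❓
❓❓❓❓⬜⬜🔴🟫🟫⬜❓❓
❓❓❓❓🟫⬜🟫⬜⬜🟩❓❓
❓❓❓❓🟩⬛🟫🟩⬜⬜❓❓
❓❓❓❓❓⬜🟫⬛⬜🟦❓❓
❓❓❓❓❓🟩🟫🟩🟩🟫❓❓
❓❓❓❓❓❓❓❓❓❓❓❓

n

❓❓❓❓❓❓❓❓❓❓❓❓
❓❓❓❓❓❓❓❓❓❓❓❓
❓❓❓❓❓❓❓❓❓❓❓❓
❓❓❓❓❓❓❓❓❓❓❓❓
❓❓❓❓🟩🟫🟫🟫⬛❓❓❓
❓❓❓❓⬜🟩⬛🟩⬜⬜❓❓
❓❓❓❓🟫🟫🔴🟦🟩🟩❓❓
❓❓❓❓⬜⬜🟩🟫🟫⬜❓❓
❓❓❓❓🟫⬜🟫⬜⬜🟩❓❓
❓❓❓❓🟩⬛🟫🟩⬜⬜❓❓
❓❓❓❓❓⬜🟫⬛⬜🟦❓❓
❓❓❓❓❓🟩🟫🟩🟩🟫❓❓

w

❓❓❓❓❓❓❓❓❓❓❓❓
❓❓❓❓❓❓❓❓❓❓❓❓
❓❓❓❓❓❓❓❓❓❓❓❓
❓❓❓❓❓❓❓❓❓❓❓❓
❓❓❓❓🟫🟩🟫🟫🟫⬛❓❓
❓❓❓❓🟩⬜🟩⬛🟩⬜⬜❓
❓❓❓❓🟩🟫🔴⬜🟦🟩🟩❓
❓❓❓❓⬛⬜⬜🟩🟫🟫⬜❓
❓❓❓❓🟦🟫⬜🟫⬜⬜🟩❓
❓❓❓❓❓🟩⬛🟫🟩⬜⬜❓
❓❓❓❓❓❓⬜🟫⬛⬜🟦❓
❓❓❓❓❓❓🟩🟫🟩🟩🟫❓

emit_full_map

🟫🟩🟫🟫🟫⬛❓
🟩⬜🟩⬛🟩⬜⬜
🟩🟫🔴⬜🟦🟩🟩
⬛⬜⬜🟩🟫🟫⬜
🟦🟫⬜🟫⬜⬜🟩
❓🟩⬛🟫🟩⬜⬜
❓❓⬜🟫⬛⬜🟦
❓❓🟩🟫🟩🟩🟫

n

❓❓❓❓❓❓❓❓❓❓❓❓
❓❓❓❓❓❓❓❓❓❓❓❓
❓❓❓❓❓❓❓❓❓❓❓❓
❓❓❓❓❓❓❓❓❓❓❓❓
❓❓❓❓🟦⬜🟩🟫🟫❓❓❓
❓❓❓❓🟫🟩🟫🟫🟫⬛❓❓
❓❓❓❓🟩⬜🔴⬛🟩⬜⬜❓
❓❓❓❓🟩🟫🟫⬜🟦🟩🟩❓
❓❓❓❓⬛⬜⬜🟩🟫🟫⬜❓
❓❓❓❓🟦🟫⬜🟫⬜⬜🟩❓
❓❓❓❓❓🟩⬛🟫🟩⬜⬜❓
❓❓❓❓❓❓⬜🟫⬛⬜🟦❓

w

❓❓❓❓❓❓❓❓❓❓❓❓
❓❓❓❓❓❓❓❓❓❓❓❓
❓❓❓❓❓❓❓❓❓❓❓❓
❓❓❓❓❓❓❓❓❓❓❓❓
❓❓❓❓⬜🟦⬜🟩🟫🟫❓❓
❓❓❓❓⬜🟫🟩🟫🟫🟫⬛❓
❓❓❓❓⬜🟩🔴🟩⬛🟩⬜⬜
❓❓❓❓🟩🟩🟫🟫⬜🟦🟩🟩
❓❓❓❓🟩⬛⬜⬜🟩🟫🟫⬜
❓❓❓❓❓🟦🟫⬜🟫⬜⬜🟩
❓❓❓❓❓❓🟩⬛🟫🟩⬜⬜
❓❓❓❓❓❓❓⬜🟫⬛⬜🟦

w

❓❓❓❓❓❓❓❓❓❓❓❓
❓❓❓❓❓❓❓❓❓❓❓❓
❓❓❓❓❓❓❓❓❓❓❓❓
❓❓❓❓❓❓❓❓❓❓❓❓
❓❓❓❓🟩⬜🟦⬜🟩🟫🟫❓
❓❓❓❓⬜⬜🟫🟩🟫🟫🟫⬛
❓❓❓❓🟫⬜🔴⬜🟩⬛🟩⬜
❓❓❓❓🟫🟩🟩🟫🟫⬜🟦🟩
❓❓❓❓⬜🟩⬛⬜⬜🟩🟫🟫
❓❓❓❓❓❓🟦🟫⬜🟫⬜⬜
❓❓❓❓❓❓❓🟩⬛🟫🟩⬜
❓❓❓❓❓❓❓❓⬜🟫⬛⬜

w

❓❓❓❓❓❓❓❓❓❓❓❓
❓❓❓❓❓❓❓❓❓❓❓❓
❓❓❓❓❓❓❓❓❓❓❓❓
❓❓❓❓❓❓❓❓❓❓❓❓
❓❓❓❓🟫🟩⬜🟦⬜🟩🟫🟫
❓❓❓❓⬜⬜⬜🟫🟩🟫🟫🟫
❓❓❓❓🟩🟫🔴🟩⬜🟩⬛🟩
❓❓❓❓⬛🟫🟩🟩🟫🟫⬜🟦
❓❓❓❓🟩⬜🟩⬛⬜⬜🟩🟫
❓❓❓❓❓❓❓🟦🟫⬜🟫⬜
❓❓❓❓❓❓❓❓🟩⬛🟫🟩
❓❓❓❓❓❓❓❓❓⬜🟫⬛

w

❓❓❓❓❓❓❓❓❓❓❓❓
❓❓❓❓❓❓❓❓❓❓❓❓
❓❓❓❓❓❓❓❓❓❓❓❓
❓❓❓❓❓❓❓❓❓❓❓❓
❓❓❓❓🟩🟫🟩⬜🟦⬜🟩🟫
❓❓❓❓🟩⬜⬜⬜🟫🟩🟫🟫
❓❓❓❓⬜🟩🔴⬜🟩⬜🟩⬛
❓❓❓❓⬜⬛🟫🟩🟩🟫🟫⬜
❓❓❓❓🟩🟩⬜🟩⬛⬜⬜🟩
❓❓❓❓❓❓❓❓🟦🟫⬜🟫
❓❓❓❓❓❓❓❓❓🟩⬛🟫
❓❓❓❓❓❓❓❓❓❓⬜🟫

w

❓❓❓❓❓❓❓❓❓❓❓❓
❓❓❓❓❓❓❓❓❓❓❓❓
❓❓❓❓❓❓❓❓❓❓❓❓
❓❓❓❓❓❓❓❓❓❓❓❓
❓❓❓❓🟫🟩🟫🟩⬜🟦⬜🟩
❓❓❓❓⬜🟩⬜⬜⬜🟫🟩🟫
❓❓❓❓🟩⬜🔴🟫⬜🟩⬜🟩
❓❓❓❓⬜⬜⬛🟫🟩🟩🟫🟫
❓❓❓❓🟫🟩🟩⬜🟩⬛⬜⬜
❓❓❓❓❓❓❓❓❓🟦🟫⬜
❓❓❓❓❓❓❓❓❓❓🟩⬛
❓❓❓❓❓❓❓❓❓❓❓⬜

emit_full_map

🟫🟩🟫🟩⬜🟦⬜🟩🟫🟫❓❓
⬜🟩⬜⬜⬜🟫🟩🟫🟫🟫⬛❓
🟩⬜🔴🟫⬜🟩⬜🟩⬛🟩⬜⬜
⬜⬜⬛🟫🟩🟩🟫🟫⬜🟦🟩🟩
🟫🟩🟩⬜🟩⬛⬜⬜🟩🟫🟫⬜
❓❓❓❓❓🟦🟫⬜🟫⬜⬜🟩
❓❓❓❓❓❓🟩⬛🟫🟩⬜⬜
❓❓❓❓❓❓❓⬜🟫⬛⬜🟦
❓❓❓❓❓❓❓🟩🟫🟩🟩🟫

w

❓❓❓❓❓❓❓❓❓❓❓❓
❓❓❓❓❓❓❓❓❓❓❓❓
❓❓❓❓❓❓❓❓❓❓❓❓
❓❓❓❓❓❓❓❓❓❓❓❓
❓❓❓❓🟫🟫🟩🟫🟩⬜🟦⬜
❓❓❓❓⬛⬜🟩⬜⬜⬜🟫🟩
❓❓❓❓⬜🟩🔴🟩🟫⬜🟩⬜
❓❓❓❓🟩⬜⬜⬛🟫🟩🟩🟫
❓❓❓❓🟩🟫🟩🟩⬜🟩⬛⬜
❓❓❓❓❓❓❓❓❓❓🟦🟫
❓❓❓❓❓❓❓❓❓❓❓🟩
❓❓❓❓❓❓❓❓❓❓❓❓

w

❓❓❓❓❓❓❓❓❓❓❓❓
❓❓❓❓❓❓❓❓❓❓❓❓
❓❓❓❓❓❓❓❓❓❓❓❓
❓❓❓❓❓❓❓❓❓❓❓❓
❓❓❓❓⬜🟫🟫🟩🟫🟩⬜🟦
❓❓❓❓🟫⬛⬜🟩⬜⬜⬜🟫
❓❓❓❓🟩⬜🔴⬜🟩🟫⬜🟩
❓❓❓❓🟩🟩⬜⬜⬛🟫🟩🟩
❓❓❓❓⬜🟩🟫🟩🟩⬜🟩⬛
❓❓❓❓❓❓❓❓❓❓❓🟦
❓❓❓❓❓❓❓❓❓❓❓❓
❓❓❓❓❓❓❓❓❓❓❓❓

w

❓❓❓❓❓❓❓❓❓❓❓❓
❓❓❓❓❓❓❓❓❓❓❓❓
❓❓❓❓❓❓❓❓❓❓❓❓
❓❓❓❓❓❓❓❓❓❓❓❓
❓❓❓❓🟩⬜🟫🟫🟩🟫🟩⬜
❓❓❓❓⬛🟫⬛⬜🟩⬜⬜⬜
❓❓❓❓🟫🟩🔴🟩⬜🟩🟫⬜
❓❓❓❓⬛🟩🟩⬜⬜⬛🟫🟩
❓❓❓❓⬛⬜🟩🟫🟩🟩⬜🟩
❓❓❓❓❓❓❓❓❓❓❓❓
❓❓❓❓❓❓❓❓❓❓❓❓
❓❓❓❓❓❓❓❓❓❓❓❓

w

❓❓❓❓❓❓❓❓❓❓❓❓
❓❓❓❓❓❓❓❓❓❓❓❓
❓❓❓❓❓❓❓❓❓❓❓❓
❓❓❓❓❓❓❓❓❓❓❓❓
❓❓❓❓🟦🟩⬜🟫🟫🟩🟫🟩
❓❓❓❓🟫⬛🟫⬛⬜🟩⬜⬜
❓❓❓❓🟩🟫🔴⬜🟩⬜🟩🟫
❓❓❓❓🟩⬛🟩🟩⬜⬜⬛🟫
❓❓❓❓🟫⬛⬜🟩🟫🟩🟩⬜
❓❓❓❓❓❓❓❓❓❓❓❓
❓❓❓❓❓❓❓❓❓❓❓❓
❓❓❓❓❓❓❓❓❓❓❓❓

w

❓❓❓❓❓❓❓❓❓❓❓❓
❓❓❓❓❓❓❓❓❓❓❓❓
❓❓❓❓❓❓❓❓❓❓❓❓
❓❓❓❓❓❓❓❓❓❓❓❓
❓❓❓❓🟦🟦🟩⬜🟫🟫🟩🟫
❓❓❓❓⬜🟫⬛🟫⬛⬜🟩⬜
❓❓❓❓⬛🟩🔴🟩⬜🟩⬜🟩
❓❓❓❓🟫🟩⬛🟩🟩⬜⬜⬛
❓❓❓❓🟩🟫⬛⬜🟩🟫🟩🟩
❓❓❓❓❓❓❓❓❓❓❓❓
❓❓❓❓❓❓❓❓❓❓❓❓
❓❓❓❓❓❓❓❓❓❓❓❓

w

❓❓❓❓❓❓❓❓❓❓❓❓
❓❓❓❓❓❓❓❓❓❓❓❓
❓❓❓❓❓❓❓❓❓❓❓❓
❓❓❓❓❓❓❓❓❓❓❓❓
❓❓❓❓🟦🟦🟦🟩⬜🟫🟫🟩
❓❓❓❓🟫⬜🟫⬛🟫⬛⬜🟩
❓❓❓❓🟦⬛🔴🟫🟩⬜🟩⬜
❓❓❓❓🟩🟫🟩⬛🟩🟩⬜⬜
❓❓❓❓⬜🟩🟫⬛⬜🟩🟫🟩
❓❓❓❓❓❓❓❓❓❓❓❓
❓❓❓❓❓❓❓❓❓❓❓❓
❓❓❓❓❓❓❓❓❓❓❓❓

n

⬛⬛⬛⬛⬛⬛⬛⬛⬛⬛⬛⬛
❓❓❓❓❓❓❓❓❓❓❓❓
❓❓❓❓❓❓❓❓❓❓❓❓
❓❓❓❓❓❓❓❓❓❓❓❓
❓❓❓❓🟦🟦🟦🟫⬜❓❓❓
❓❓❓❓🟦🟦🟦🟩⬜🟫🟫🟩
❓❓❓❓🟫⬜🔴⬛🟫⬛⬜🟩
❓❓❓❓🟦⬛🟩🟫🟩⬜🟩⬜
❓❓❓❓🟩🟫🟩⬛🟩🟩⬜⬜
❓❓❓❓⬜🟩🟫⬛⬜🟩🟫🟩
❓❓❓❓❓❓❓❓❓❓❓❓
❓❓❓❓❓❓❓❓❓❓❓❓

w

⬛⬛⬛⬛⬛⬛⬛⬛⬛⬛⬛⬛
❓❓❓❓❓❓❓❓❓❓❓❓
❓❓❓❓❓❓❓❓❓❓❓❓
❓❓❓❓❓❓❓❓❓❓❓❓
❓❓❓❓🟩🟦🟦🟦🟫⬜❓❓
❓❓❓❓⬜🟦🟦🟦🟩⬜🟫🟫
❓❓❓❓⬜🟫🔴🟫⬛🟫⬛⬜
❓❓❓❓🟩🟦⬛🟩🟫🟩⬜🟩
❓❓❓❓🟩🟩🟫🟩⬛🟩🟩⬜
❓❓❓❓❓⬜🟩🟫⬛⬜🟩🟫
❓❓❓❓❓❓❓❓❓❓❓❓
❓❓❓❓❓❓❓❓❓❓❓❓

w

⬛⬛⬛⬛⬛⬛⬛⬛⬛⬛⬛⬛
❓❓❓❓❓❓❓❓❓❓❓❓
❓❓❓❓❓❓❓❓❓❓❓❓
❓❓❓❓❓❓❓❓❓❓❓❓
❓❓❓❓⬜🟩🟦🟦🟦🟫⬜❓
❓❓❓❓🟫⬜🟦🟦🟦🟩⬜🟫
❓❓❓❓🟫⬜🔴⬜🟫⬛🟫⬛
❓❓❓❓🟫🟩🟦⬛🟩🟫🟩⬜
❓❓❓❓🟩🟩🟩🟫🟩⬛🟩🟩
❓❓❓❓❓❓⬜🟩🟫⬛⬜🟩
❓❓❓❓❓❓❓❓❓❓❓❓
❓❓❓❓❓❓❓❓❓❓❓❓

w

⬛⬛⬛⬛⬛⬛⬛⬛⬛⬛⬛⬛
❓❓❓❓❓❓❓❓❓❓❓❓
❓❓❓❓❓❓❓❓❓❓❓❓
❓❓❓❓❓❓❓❓❓❓❓❓
❓❓❓❓⬜⬜🟩🟦🟦🟦🟫⬜
❓❓❓❓🟩🟫⬜🟦🟦🟦🟩⬜
❓❓❓❓🟦🟫🔴🟫⬜🟫⬛🟫
❓❓❓❓🟫🟫🟩🟦⬛🟩🟫🟩
❓❓❓❓🟫🟩🟩🟩🟫🟩⬛🟩
❓❓❓❓❓❓❓⬜🟩🟫⬛⬜
❓❓❓❓❓❓❓❓❓❓❓❓
❓❓❓❓❓❓❓❓❓❓❓❓

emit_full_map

⬜⬜🟩🟦🟦🟦🟫⬜❓❓❓❓❓❓❓❓❓❓❓❓❓
🟩🟫⬜🟦🟦🟦🟩⬜🟫🟫🟩🟫🟩⬜🟦⬜🟩🟫🟫❓❓
🟦🟫🔴🟫⬜🟫⬛🟫⬛⬜🟩⬜⬜⬜🟫🟩🟫🟫🟫⬛❓
🟫🟫🟩🟦⬛🟩🟫🟩⬜🟩⬜🟩🟫⬜🟩⬜🟩⬛🟩⬜⬜
🟫🟩🟩🟩🟫🟩⬛🟩🟩⬜⬜⬛🟫🟩🟩🟫🟫⬜🟦🟩🟩
❓❓❓⬜🟩🟫⬛⬜🟩🟫🟩🟩⬜🟩⬛⬜⬜🟩🟫🟫⬜
❓❓❓❓❓❓❓❓❓❓❓❓❓❓🟦🟫⬜🟫⬜⬜🟩
❓❓❓❓❓❓❓❓❓❓❓❓❓❓❓🟩⬛🟫🟩⬜⬜
❓❓❓❓❓❓❓❓❓❓❓❓❓❓❓❓⬜🟫⬛⬜🟦
❓❓❓❓❓❓❓❓❓❓❓❓❓❓❓❓🟩🟫🟩🟩🟫

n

⬛⬛⬛⬛⬛⬛⬛⬛⬛⬛⬛⬛
⬛⬛⬛⬛⬛⬛⬛⬛⬛⬛⬛⬛
❓❓❓❓❓❓❓❓❓❓❓❓
❓❓❓❓❓❓❓❓❓❓❓❓
❓❓❓❓⬜🟩🟫🟦🟦❓❓❓
❓❓❓❓⬜⬜🟩🟦🟦🟦🟫⬜
❓❓❓❓🟩🟫🔴🟦🟦🟦🟩⬜
❓❓❓❓🟦🟫⬜🟫⬜🟫⬛🟫
❓❓❓❓🟫🟫🟩🟦⬛🟩🟫🟩
❓❓❓❓🟫🟩🟩🟩🟫🟩⬛🟩
❓❓❓❓❓❓❓⬜🟩🟫⬛⬜
❓❓❓❓❓❓❓❓❓❓❓❓

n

⬛⬛⬛⬛⬛⬛⬛⬛⬛⬛⬛⬛
⬛⬛⬛⬛⬛⬛⬛⬛⬛⬛⬛⬛
⬛⬛⬛⬛⬛⬛⬛⬛⬛⬛⬛⬛
❓❓❓❓❓❓❓❓❓❓❓❓
❓❓❓❓🟦🟩🟩🟩🟩❓❓❓
❓❓❓❓⬜🟩🟫🟦🟦❓❓❓
❓❓❓❓⬜⬜🔴🟦🟦🟦🟫⬜
❓❓❓❓🟩🟫⬜🟦🟦🟦🟩⬜
❓❓❓❓🟦🟫⬜🟫⬜🟫⬛🟫
❓❓❓❓🟫🟫🟩🟦⬛🟩🟫🟩
❓❓❓❓🟫🟩🟩🟩🟫🟩⬛🟩
❓❓❓❓❓❓❓⬜🟩🟫⬛⬜

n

⬛⬛⬛⬛⬛⬛⬛⬛⬛⬛⬛⬛
⬛⬛⬛⬛⬛⬛⬛⬛⬛⬛⬛⬛
⬛⬛⬛⬛⬛⬛⬛⬛⬛⬛⬛⬛
⬛⬛⬛⬛⬛⬛⬛⬛⬛⬛⬛⬛
❓❓❓❓⬛🟦🟫🟫🟩❓❓❓
❓❓❓❓🟦🟩🟩🟩🟩❓❓❓
❓❓❓❓⬜🟩🔴🟦🟦❓❓❓
❓❓❓❓⬜⬜🟩🟦🟦🟦🟫⬜
❓❓❓❓🟩🟫⬜🟦🟦🟦🟩⬜
❓❓❓❓🟦🟫⬜🟫⬜🟫⬛🟫
❓❓❓❓🟫🟫🟩🟦⬛🟩🟫🟩
❓❓❓❓🟫🟩🟩🟩🟫🟩⬛🟩

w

⬛⬛⬛⬛⬛⬛⬛⬛⬛⬛⬛⬛
⬛⬛⬛⬛⬛⬛⬛⬛⬛⬛⬛⬛
⬛⬛⬛⬛⬛⬛⬛⬛⬛⬛⬛⬛
⬛⬛⬛⬛⬛⬛⬛⬛⬛⬛⬛⬛
❓❓❓❓🟩⬛🟦🟫🟫🟩❓❓
❓❓❓❓🟫🟦🟩🟩🟩🟩❓❓
❓❓❓❓⬜⬜🔴🟫🟦🟦❓❓
❓❓❓❓🟫⬜⬜🟩🟦🟦🟦🟫
❓❓❓❓🟩🟩🟫⬜🟦🟦🟦🟩
❓❓❓❓❓🟦🟫⬜🟫⬜🟫⬛
❓❓❓❓❓🟫🟫🟩🟦⬛🟩🟫
❓❓❓❓❓🟫🟩🟩🟩🟫🟩⬛

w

⬛⬛⬛⬛⬛⬛⬛⬛⬛⬛⬛⬛
⬛⬛⬛⬛⬛⬛⬛⬛⬛⬛⬛⬛
⬛⬛⬛⬛⬛⬛⬛⬛⬛⬛⬛⬛
⬛⬛⬛⬛⬛⬛⬛⬛⬛⬛⬛⬛
❓❓❓❓🟩🟩⬛🟦🟫🟫🟩❓
❓❓❓❓⬜🟫🟦🟩🟩🟩🟩❓
❓❓❓❓⬜⬜🔴🟩🟫🟦🟦❓
❓❓❓❓🟫🟫⬜⬜🟩🟦🟦🟦
❓❓❓❓🟩🟩🟩🟫⬜🟦🟦🟦
❓❓❓❓❓❓🟦🟫⬜🟫⬜🟫
❓❓❓❓❓❓🟫🟫🟩🟦⬛🟩
❓❓❓❓❓❓🟫🟩🟩🟩🟫🟩

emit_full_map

🟩🟩⬛🟦🟫🟫🟩❓❓❓❓❓❓❓❓❓❓❓❓❓❓❓❓
⬜🟫🟦🟩🟩🟩🟩❓❓❓❓❓❓❓❓❓❓❓❓❓❓❓❓
⬜⬜🔴🟩🟫🟦🟦❓❓❓❓❓❓❓❓❓❓❓❓❓❓❓❓
🟫🟫⬜⬜🟩🟦🟦🟦🟫⬜❓❓❓❓❓❓❓❓❓❓❓❓❓
🟩🟩🟩🟫⬜🟦🟦🟦🟩⬜🟫🟫🟩🟫🟩⬜🟦⬜🟩🟫🟫❓❓
❓❓🟦🟫⬜🟫⬜🟫⬛🟫⬛⬜🟩⬜⬜⬜🟫🟩🟫🟫🟫⬛❓
❓❓🟫🟫🟩🟦⬛🟩🟫🟩⬜🟩⬜🟩🟫⬜🟩⬜🟩⬛🟩⬜⬜
❓❓🟫🟩🟩🟩🟫🟩⬛🟩🟩⬜⬜⬛🟫🟩🟩🟫🟫⬜🟦🟩🟩
❓❓❓❓❓⬜🟩🟫⬛⬜🟩🟫🟩🟩⬜🟩⬛⬜⬜🟩🟫🟫⬜
❓❓❓❓❓❓❓❓❓❓❓❓❓❓❓❓🟦🟫⬜🟫⬜⬜🟩
❓❓❓❓❓❓❓❓❓❓❓❓❓❓❓❓❓🟩⬛🟫🟩⬜⬜
❓❓❓❓❓❓❓❓❓❓❓❓❓❓❓❓❓❓⬜🟫⬛⬜🟦
❓❓❓❓❓❓❓❓❓❓❓❓❓❓❓❓❓❓🟩🟫🟩🟩🟫


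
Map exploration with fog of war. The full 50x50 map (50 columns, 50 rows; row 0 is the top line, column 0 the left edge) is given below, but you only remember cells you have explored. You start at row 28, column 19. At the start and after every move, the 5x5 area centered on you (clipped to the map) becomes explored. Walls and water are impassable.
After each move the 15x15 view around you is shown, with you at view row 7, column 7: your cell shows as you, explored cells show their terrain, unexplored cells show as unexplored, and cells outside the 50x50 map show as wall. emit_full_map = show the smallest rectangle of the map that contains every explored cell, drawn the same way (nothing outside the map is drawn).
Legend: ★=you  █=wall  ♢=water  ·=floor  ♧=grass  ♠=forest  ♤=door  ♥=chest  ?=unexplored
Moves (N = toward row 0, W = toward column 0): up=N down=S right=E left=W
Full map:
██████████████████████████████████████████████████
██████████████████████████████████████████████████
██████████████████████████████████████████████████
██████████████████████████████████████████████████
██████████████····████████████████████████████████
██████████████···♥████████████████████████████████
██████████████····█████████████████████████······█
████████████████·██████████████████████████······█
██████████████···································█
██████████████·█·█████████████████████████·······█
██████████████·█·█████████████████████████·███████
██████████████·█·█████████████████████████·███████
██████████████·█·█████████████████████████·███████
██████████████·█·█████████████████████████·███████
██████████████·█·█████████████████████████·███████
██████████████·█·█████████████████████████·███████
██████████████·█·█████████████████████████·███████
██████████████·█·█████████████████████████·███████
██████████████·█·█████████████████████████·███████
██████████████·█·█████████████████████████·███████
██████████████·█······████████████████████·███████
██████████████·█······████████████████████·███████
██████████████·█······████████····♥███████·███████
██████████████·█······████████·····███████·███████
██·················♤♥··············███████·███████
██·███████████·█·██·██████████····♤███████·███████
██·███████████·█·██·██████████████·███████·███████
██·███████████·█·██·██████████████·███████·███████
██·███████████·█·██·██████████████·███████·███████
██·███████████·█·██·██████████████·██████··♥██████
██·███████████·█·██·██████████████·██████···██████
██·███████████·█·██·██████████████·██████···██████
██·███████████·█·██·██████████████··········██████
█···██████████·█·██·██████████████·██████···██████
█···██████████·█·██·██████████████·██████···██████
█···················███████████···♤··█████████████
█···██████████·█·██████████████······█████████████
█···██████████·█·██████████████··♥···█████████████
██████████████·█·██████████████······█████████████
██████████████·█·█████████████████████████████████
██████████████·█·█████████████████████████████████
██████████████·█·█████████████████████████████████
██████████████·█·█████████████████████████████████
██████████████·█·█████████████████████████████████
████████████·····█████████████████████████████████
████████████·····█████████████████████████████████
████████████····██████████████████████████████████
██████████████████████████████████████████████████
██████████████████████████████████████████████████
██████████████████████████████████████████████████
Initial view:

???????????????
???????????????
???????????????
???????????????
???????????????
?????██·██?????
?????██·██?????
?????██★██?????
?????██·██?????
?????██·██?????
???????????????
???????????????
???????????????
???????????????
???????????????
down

???????????????
???????????????
???????????????
???????????????
?????██·██?????
?????██·██?????
?????██·██?????
?????██★██?????
?????██·██?????
?????██·██?????
???????????????
???????????????
???????????????
???????????????
???????????????

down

???????????????
???????????????
???????????????
?????██·██?????
?????██·██?????
?????██·██?????
?????██·██?????
?????██★██?????
?????██·██?????
?????██·██?????
???????????????
???????????????
???????????????
???????????????
???????????????

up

???????????????
???????????????
???????????????
???????????????
?????██·██?????
?????██·██?????
?????██·██?????
?????██★██?????
?????██·██?????
?????██·██?????
?????██·██?????
???????????????
???????????????
???????????????
???????????????

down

???????????????
???????????????
???????????????
?????██·██?????
?????██·██?????
?????██·██?????
?????██·██?????
?????██★██?????
?????██·██?????
?????██·██?????
???????????????
???????????????
???????????????
???????????????
???????????????

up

???????????????
???????????????
???????????????
???????????????
?????██·██?????
?????██·██?????
?????██·██?????
?????██★██?????
?????██·██?????
?????██·██?????
?????██·██?????
???????????????
???????????????
???????????????
???????????????


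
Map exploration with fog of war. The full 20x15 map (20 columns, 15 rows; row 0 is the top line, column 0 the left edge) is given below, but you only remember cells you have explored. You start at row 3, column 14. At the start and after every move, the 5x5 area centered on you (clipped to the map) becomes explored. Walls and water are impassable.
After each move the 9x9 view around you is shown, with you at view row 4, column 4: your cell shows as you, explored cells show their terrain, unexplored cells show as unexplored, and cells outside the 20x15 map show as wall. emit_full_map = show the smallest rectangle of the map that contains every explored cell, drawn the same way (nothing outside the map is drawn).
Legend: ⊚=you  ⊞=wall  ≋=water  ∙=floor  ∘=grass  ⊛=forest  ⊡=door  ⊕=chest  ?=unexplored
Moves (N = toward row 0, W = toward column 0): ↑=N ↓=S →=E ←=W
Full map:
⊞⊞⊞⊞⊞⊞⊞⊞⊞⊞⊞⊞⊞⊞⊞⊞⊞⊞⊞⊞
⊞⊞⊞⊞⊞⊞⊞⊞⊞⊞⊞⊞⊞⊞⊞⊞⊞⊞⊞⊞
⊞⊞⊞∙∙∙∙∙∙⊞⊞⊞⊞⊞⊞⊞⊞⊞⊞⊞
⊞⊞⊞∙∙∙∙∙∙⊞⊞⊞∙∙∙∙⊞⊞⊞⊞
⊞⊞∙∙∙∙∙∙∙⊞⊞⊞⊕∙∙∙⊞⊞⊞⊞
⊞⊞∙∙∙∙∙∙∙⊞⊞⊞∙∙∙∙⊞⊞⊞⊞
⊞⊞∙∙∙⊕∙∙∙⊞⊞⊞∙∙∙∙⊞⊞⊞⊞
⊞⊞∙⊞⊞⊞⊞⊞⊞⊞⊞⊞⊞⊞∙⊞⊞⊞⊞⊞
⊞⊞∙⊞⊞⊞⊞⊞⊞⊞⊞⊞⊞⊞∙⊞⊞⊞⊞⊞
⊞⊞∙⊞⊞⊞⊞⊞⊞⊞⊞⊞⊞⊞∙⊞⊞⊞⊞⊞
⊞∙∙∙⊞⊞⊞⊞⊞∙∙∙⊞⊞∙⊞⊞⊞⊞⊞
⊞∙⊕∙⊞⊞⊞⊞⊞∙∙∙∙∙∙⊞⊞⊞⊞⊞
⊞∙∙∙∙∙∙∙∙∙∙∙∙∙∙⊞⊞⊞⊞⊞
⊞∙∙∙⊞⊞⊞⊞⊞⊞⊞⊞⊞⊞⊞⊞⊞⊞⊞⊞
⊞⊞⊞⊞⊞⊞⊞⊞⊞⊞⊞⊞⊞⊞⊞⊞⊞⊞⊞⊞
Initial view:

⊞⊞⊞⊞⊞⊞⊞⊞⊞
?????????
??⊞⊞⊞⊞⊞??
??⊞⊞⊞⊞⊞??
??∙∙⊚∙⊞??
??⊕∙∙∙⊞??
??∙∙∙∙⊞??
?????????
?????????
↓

?????????
??⊞⊞⊞⊞⊞??
??⊞⊞⊞⊞⊞??
??∙∙∙∙⊞??
??⊕∙⊚∙⊞??
??∙∙∙∙⊞??
??∙∙∙∙⊞??
?????????
?????????

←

?????????
???⊞⊞⊞⊞⊞?
??⊞⊞⊞⊞⊞⊞?
??⊞∙∙∙∙⊞?
??⊞⊕⊚∙∙⊞?
??⊞∙∙∙∙⊞?
??⊞∙∙∙∙⊞?
?????????
?????????

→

?????????
??⊞⊞⊞⊞⊞??
?⊞⊞⊞⊞⊞⊞??
?⊞∙∙∙∙⊞??
?⊞⊕∙⊚∙⊞??
?⊞∙∙∙∙⊞??
?⊞∙∙∙∙⊞??
?????????
?????????

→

?????????
?⊞⊞⊞⊞⊞???
⊞⊞⊞⊞⊞⊞⊞??
⊞∙∙∙∙⊞⊞??
⊞⊕∙∙⊚⊞⊞??
⊞∙∙∙∙⊞⊞??
⊞∙∙∙∙⊞⊞??
?????????
?????????

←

?????????
??⊞⊞⊞⊞⊞??
?⊞⊞⊞⊞⊞⊞⊞?
?⊞∙∙∙∙⊞⊞?
?⊞⊕∙⊚∙⊞⊞?
?⊞∙∙∙∙⊞⊞?
?⊞∙∙∙∙⊞⊞?
?????????
?????????

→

?????????
?⊞⊞⊞⊞⊞???
⊞⊞⊞⊞⊞⊞⊞??
⊞∙∙∙∙⊞⊞??
⊞⊕∙∙⊚⊞⊞??
⊞∙∙∙∙⊞⊞??
⊞∙∙∙∙⊞⊞??
?????????
?????????

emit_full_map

?⊞⊞⊞⊞⊞?
⊞⊞⊞⊞⊞⊞⊞
⊞∙∙∙∙⊞⊞
⊞⊕∙∙⊚⊞⊞
⊞∙∙∙∙⊞⊞
⊞∙∙∙∙⊞⊞

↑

⊞⊞⊞⊞⊞⊞⊞⊞⊞
?????????
?⊞⊞⊞⊞⊞⊞??
⊞⊞⊞⊞⊞⊞⊞??
⊞∙∙∙⊚⊞⊞??
⊞⊕∙∙∙⊞⊞??
⊞∙∙∙∙⊞⊞??
⊞∙∙∙∙⊞⊞??
?????????

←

⊞⊞⊞⊞⊞⊞⊞⊞⊞
?????????
??⊞⊞⊞⊞⊞⊞?
?⊞⊞⊞⊞⊞⊞⊞?
?⊞∙∙⊚∙⊞⊞?
?⊞⊕∙∙∙⊞⊞?
?⊞∙∙∙∙⊞⊞?
?⊞∙∙∙∙⊞⊞?
?????????

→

⊞⊞⊞⊞⊞⊞⊞⊞⊞
?????????
?⊞⊞⊞⊞⊞⊞??
⊞⊞⊞⊞⊞⊞⊞??
⊞∙∙∙⊚⊞⊞??
⊞⊕∙∙∙⊞⊞??
⊞∙∙∙∙⊞⊞??
⊞∙∙∙∙⊞⊞??
?????????

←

⊞⊞⊞⊞⊞⊞⊞⊞⊞
?????????
??⊞⊞⊞⊞⊞⊞?
?⊞⊞⊞⊞⊞⊞⊞?
?⊞∙∙⊚∙⊞⊞?
?⊞⊕∙∙∙⊞⊞?
?⊞∙∙∙∙⊞⊞?
?⊞∙∙∙∙⊞⊞?
?????????


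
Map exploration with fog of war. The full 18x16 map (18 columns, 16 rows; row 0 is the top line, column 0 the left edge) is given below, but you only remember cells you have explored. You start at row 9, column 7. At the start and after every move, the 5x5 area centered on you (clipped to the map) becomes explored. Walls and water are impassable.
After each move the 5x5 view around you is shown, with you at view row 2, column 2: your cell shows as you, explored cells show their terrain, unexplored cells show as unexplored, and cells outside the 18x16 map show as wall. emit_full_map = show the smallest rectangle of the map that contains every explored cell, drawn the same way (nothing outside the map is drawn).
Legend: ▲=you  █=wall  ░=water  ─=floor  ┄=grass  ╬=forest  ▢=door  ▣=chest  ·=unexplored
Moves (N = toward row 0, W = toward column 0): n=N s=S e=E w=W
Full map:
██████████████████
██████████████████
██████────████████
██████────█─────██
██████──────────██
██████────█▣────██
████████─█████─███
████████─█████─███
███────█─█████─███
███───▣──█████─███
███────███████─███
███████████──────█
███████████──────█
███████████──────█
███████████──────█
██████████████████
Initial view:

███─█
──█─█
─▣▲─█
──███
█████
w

████─
───█─
──▲──
───██
█████

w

█████
────█
──▲▣─
────█
█████

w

█████
█────
█─▲─▣
█────
█████

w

█████
██───
██▲──
██───
█████

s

██───
██───
██▲──
█████
█████

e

█────
█───▣
█─▲──
█████
█████

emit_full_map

███████─█
██────█─█
██───▣──█
██─▲──███
█████████
██████···

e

────█
───▣─
──▲─█
█████
█████

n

█████
────█
──▲▣─
────█
█████

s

────█
───▣─
──▲─█
█████
█████

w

█────
█───▣
█─▲──
█████
█████

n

█████
█────
█─▲─▣
█────
█████

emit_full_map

███████─█
██────█─█
██─▲─▣──█
██────███
█████████
███████··


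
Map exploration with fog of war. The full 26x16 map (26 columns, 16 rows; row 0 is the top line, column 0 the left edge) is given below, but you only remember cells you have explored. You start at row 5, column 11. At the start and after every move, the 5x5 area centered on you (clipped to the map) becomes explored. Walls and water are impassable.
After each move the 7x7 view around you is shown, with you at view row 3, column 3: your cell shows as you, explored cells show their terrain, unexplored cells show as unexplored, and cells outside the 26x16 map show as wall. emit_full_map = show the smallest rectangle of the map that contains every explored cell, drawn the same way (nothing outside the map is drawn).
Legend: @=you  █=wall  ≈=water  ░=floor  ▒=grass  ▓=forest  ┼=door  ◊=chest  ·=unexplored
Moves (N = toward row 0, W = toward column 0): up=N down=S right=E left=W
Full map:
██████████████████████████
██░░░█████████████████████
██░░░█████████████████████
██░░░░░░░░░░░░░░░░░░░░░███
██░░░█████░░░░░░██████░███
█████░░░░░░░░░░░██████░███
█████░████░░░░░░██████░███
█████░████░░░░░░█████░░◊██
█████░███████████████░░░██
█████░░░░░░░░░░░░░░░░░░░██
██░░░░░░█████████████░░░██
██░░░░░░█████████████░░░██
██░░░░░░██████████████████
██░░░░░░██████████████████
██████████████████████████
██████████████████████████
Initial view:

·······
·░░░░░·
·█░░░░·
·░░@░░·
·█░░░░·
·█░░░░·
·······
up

·······
·█████·
·░░░░░·
·█░@░░·
·░░░░░·
·█░░░░·
·█░░░░·

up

·······
·█████·
·█████·
·░░@░░·
·█░░░░·
·░░░░░·
·█░░░░·

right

·······
██████·
██████·
░░░@░░·
█░░░░░·
░░░░░░·
█░░░░··

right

·······
██████·
██████·
░░░@░░·
░░░░░░·
░░░░░░·
░░░░···

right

·······
██████·
██████·
░░░@░░·
░░░░░█·
░░░░░█·
░░░····

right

·······
██████·
██████·
░░░@░░·
░░░░██·
░░░░██·
░░·····

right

·······
██████·
██████·
░░░@░░·
░░░███·
░░░███·
░······

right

·······
██████·
██████·
░░░@░░·
░░████·
░░████·
·······

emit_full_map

███████████
███████████
░░░░░░░░@░░
█░░░░░░████
░░░░░░░████
█░░░░······
█░░░░······

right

·······
██████·
██████·
░░░@░░·
░█████·
░█████·
·······

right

·······
██████·
██████·
░░░@░░·
██████·
██████·
·······

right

·······
██████·
██████·
░░░@░░·
█████░·
█████░·
·······

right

·······
██████·
██████·
░░░@░█·
████░█·
████░█·
·······

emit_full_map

███████████████
███████████████
░░░░░░░░░░░░@░█
█░░░░░░██████░█
░░░░░░░██████░█
█░░░░··········
█░░░░··········

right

·······
██████·
██████·
░░░@██·
███░██·
███░██·
·······

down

██████·
██████·
░░░░██·
███@██·
███░██·
·██░██·
·······

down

██████·
░░░░██·
███░██·
███@██·
·██░██·
·█░░◊█·
·······

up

██████·
██████·
░░░░██·
███@██·
███░██·
·██░██·
·█░░◊█·

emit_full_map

████████████████
████████████████
░░░░░░░░░░░░░░██
█░░░░░░██████@██
░░░░░░░██████░██
█░░░░······██░██
█░░░░······█░░◊█

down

██████·
░░░░██·
███░██·
███@██·
·██░██·
·█░░◊█·
·······

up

██████·
██████·
░░░░██·
███@██·
███░██·
·██░██·
·█░░◊█·

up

·······
██████·
██████·
░░░@██·
███░██·
███░██·
·██░██·

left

·······
███████
███████
░░░@░██
████░██
████░██
··██░██

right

·······
██████·
██████·
░░░@██·
███░██·
███░██·
·██░██·

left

·······
███████
███████
░░░@░██
████░██
████░██
··██░██
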